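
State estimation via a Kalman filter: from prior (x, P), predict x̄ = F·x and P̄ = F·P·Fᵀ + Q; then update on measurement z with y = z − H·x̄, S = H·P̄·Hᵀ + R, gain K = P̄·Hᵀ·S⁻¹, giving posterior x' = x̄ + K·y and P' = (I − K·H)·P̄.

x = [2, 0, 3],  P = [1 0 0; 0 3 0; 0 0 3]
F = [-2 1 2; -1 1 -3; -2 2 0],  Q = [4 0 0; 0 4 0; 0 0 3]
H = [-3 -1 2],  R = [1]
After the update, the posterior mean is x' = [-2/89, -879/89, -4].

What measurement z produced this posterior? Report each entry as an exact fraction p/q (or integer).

x̄ = F·x = [2, -11, -4]
P̄ = F·P·Fᵀ + Q = [23 -13 10; -13 35 8; 10 8 19]
S = H·P̄·Hᵀ + R = [89]
K = P̄·Hᵀ·S⁻¹ = [-36/89; 20/89; 0]
x' − x̄ = [-180/89, 100/89, 0] = K·y
y = (KᵀK)⁻¹·Kᵀ·(x' − x̄) = [5]
z = y + H·x̄ = [5] + [-3] = [2]

z = [2]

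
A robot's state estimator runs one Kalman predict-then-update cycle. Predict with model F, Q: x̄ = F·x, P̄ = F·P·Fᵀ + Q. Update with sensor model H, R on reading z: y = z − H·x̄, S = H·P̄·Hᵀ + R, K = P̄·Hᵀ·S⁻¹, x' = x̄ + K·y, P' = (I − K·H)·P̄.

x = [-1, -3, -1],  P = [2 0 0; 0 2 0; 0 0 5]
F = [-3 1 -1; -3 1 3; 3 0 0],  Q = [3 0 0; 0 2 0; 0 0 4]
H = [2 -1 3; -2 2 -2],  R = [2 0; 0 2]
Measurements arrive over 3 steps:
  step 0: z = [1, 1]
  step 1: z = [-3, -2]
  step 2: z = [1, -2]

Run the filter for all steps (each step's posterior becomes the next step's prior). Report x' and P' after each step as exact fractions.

step 0: x̄ = F·x = [1, -3, -3]
step 0: P̄ = F·P·Fᵀ + Q = [28 5 -18; 5 67 -18; -18 -18 22]
step 0: y = z − H·x̄ = [5, 3]
step 0: S = H·P̄·Hᵀ + R = [251 -312; -312 430]
step 0: K = P̄·Hᵀ·S⁻¹ = [-2205/5293 -1723/5293; 1095/5293 2764/5293; 3456/5293 1966/5293]
step 0: x' = x̄ + K·y = [-10901/5293, -2112/5293, 7299/5293]
step 0: P' = (I − K·H)·P̄ = [124359/5293 57390/5293 -65246/5293; 57390/5293 33936/5293 -26218/5293; -65246/5293 -26218/5293 37062/5293]
step 1: x̄ = F·x = [23292/5293, 52488/5293, -32703/5293]
step 1: P̄ = F·P·Fᵀ + Q = [522728/5293 1036681/5293 -751323/5293; 1036681/5293 2170091/5293 -1534275/5293; -751323/5293 -1534275/5293 1140403/5293]
step 1: y = z − H·x̄ = [88134/5293, -134384/5293]
step 1: S = H·P̄·Hᵀ + R = [10578266/5293 -11814396/5293; -11814396/5293 13313642/5293]
step 1: K = P̄·Hᵀ·S⁻¹ = [247227/59290273 11488814/59290273; 22009941/59290273 43291663/59290273; 24716313/59290273 4802279/59290273]
step 1: x' = x̄ + K·y = [-26664394/59290273, -144692018/59290273, -76699741/59290273]
step 1: P' = (I − K·H)·P̄ = [467545278/59290273 251253087/59290273 -227781005/59290273; 251253087/59290273 212573979/59290273 -81970771/59290273; -227781005/59290273 -81970771/59290273 141007955/59290273]
step 2: x̄ = F·x = [1714415/8470039, -294798059/59290273, -79993182/59290273]
step 2: P̄ = F·P·Fᵀ + Q = [289871035/8470039 527526226/8470039 -395829318/8470039; 527526226/8470039 7908848564/59290273 -5504177286/59290273; -395829318/8470039 -5504177286/59290273 4445068594/59290273]
step 2: y = z − H·x̄ = [-19530050/59290273, 47861574/8470039]
step 2: S = H·P̄·Hᵀ + R = [41154102112/59290273 -6396251744/8470039; -6396251744/8470039 7139449426/8470039]
step 2: K = P̄·Hᵀ·S⁻¹ = [-282028271/219402062160 2417655716/13712628885; 80275819621/219402062160 9829160219/13712628885; 22937822111/54850515540 1198222906/13712628885]
step 2: x' = x̄ + K·y = [131542368023/109701031080, -114335077933/109701031080, -27237829763/27425257770]
step 2: P' = (I − K·H)·P̄ = [842298706969/109701031080 450020207941/109701031080 -102904936189/27425257770; 450020207941/109701031080 383097936409/109701031080 -36388888321/27425257770; -102904936189/27425257770 -36388888321/27425257770 32059801028/13712628885]

step 0: x' = [-10901/5293, -2112/5293, 7299/5293], P' = [124359/5293 57390/5293 -65246/5293; 57390/5293 33936/5293 -26218/5293; -65246/5293 -26218/5293 37062/5293]
step 1: x' = [-26664394/59290273, -144692018/59290273, -76699741/59290273], P' = [467545278/59290273 251253087/59290273 -227781005/59290273; 251253087/59290273 212573979/59290273 -81970771/59290273; -227781005/59290273 -81970771/59290273 141007955/59290273]
step 2: x' = [131542368023/109701031080, -114335077933/109701031080, -27237829763/27425257770], P' = [842298706969/109701031080 450020207941/109701031080 -102904936189/27425257770; 450020207941/109701031080 383097936409/109701031080 -36388888321/27425257770; -102904936189/27425257770 -36388888321/27425257770 32059801028/13712628885]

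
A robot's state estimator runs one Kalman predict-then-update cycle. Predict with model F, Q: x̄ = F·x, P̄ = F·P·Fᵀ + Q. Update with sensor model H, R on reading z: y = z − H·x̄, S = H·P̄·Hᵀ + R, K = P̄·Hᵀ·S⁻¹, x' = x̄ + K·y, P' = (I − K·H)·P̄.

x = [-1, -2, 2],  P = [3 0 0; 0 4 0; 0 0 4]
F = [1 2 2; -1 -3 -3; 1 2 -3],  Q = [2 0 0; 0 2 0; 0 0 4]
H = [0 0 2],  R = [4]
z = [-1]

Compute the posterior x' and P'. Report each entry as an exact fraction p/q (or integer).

x' = [-15/8, 103/40, -27/40]
P' = [439/12 -201/4 -1/12; -201/4 1513/20 3/20; -1/12 3/20 59/60]

x̄ = F·x = [-1, 1, -11]
P̄ = F·P·Fᵀ + Q = [37 -51 -5; -51 77 9; -5 9 59]
y = z − H·x̄ = [21]
S = H·P̄·Hᵀ + R = [240]
K = P̄·Hᵀ·S⁻¹ = [-1/24; 3/40; 59/120]
x' = x̄ + K·y = [-15/8, 103/40, -27/40]
P' = (I − K·H)·P̄ = [439/12 -201/4 -1/12; -201/4 1513/20 3/20; -1/12 3/20 59/60]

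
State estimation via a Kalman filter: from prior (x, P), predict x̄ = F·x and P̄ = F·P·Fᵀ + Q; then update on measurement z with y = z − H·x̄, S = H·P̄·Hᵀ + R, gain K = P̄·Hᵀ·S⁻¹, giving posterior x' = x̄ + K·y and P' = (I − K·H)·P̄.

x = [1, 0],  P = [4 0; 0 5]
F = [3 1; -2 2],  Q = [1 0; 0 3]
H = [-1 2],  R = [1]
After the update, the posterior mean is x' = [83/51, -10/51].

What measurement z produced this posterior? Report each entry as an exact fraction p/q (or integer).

x̄ = F·x = [3, -2]
P̄ = F·P·Fᵀ + Q = [42 -14; -14 39]
S = H·P̄·Hᵀ + R = [255]
K = P̄·Hᵀ·S⁻¹ = [-14/51; 92/255]
x' − x̄ = [-70/51, 92/51] = K·y
y = (KᵀK)⁻¹·Kᵀ·(x' − x̄) = [5]
z = y + H·x̄ = [5] + [-7] = [-2]

z = [-2]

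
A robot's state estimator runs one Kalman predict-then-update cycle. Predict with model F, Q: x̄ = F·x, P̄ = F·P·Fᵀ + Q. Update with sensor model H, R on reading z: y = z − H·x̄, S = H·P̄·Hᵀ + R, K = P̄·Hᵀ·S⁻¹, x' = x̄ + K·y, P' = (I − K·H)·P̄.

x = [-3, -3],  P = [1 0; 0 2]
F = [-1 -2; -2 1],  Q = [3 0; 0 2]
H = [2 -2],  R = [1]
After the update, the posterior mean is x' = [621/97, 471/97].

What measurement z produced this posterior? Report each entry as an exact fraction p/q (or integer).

x̄ = F·x = [9, 3]
P̄ = F·P·Fᵀ + Q = [12 -2; -2 8]
S = H·P̄·Hᵀ + R = [97]
K = P̄·Hᵀ·S⁻¹ = [28/97; -20/97]
x' − x̄ = [-252/97, 180/97] = K·y
y = (KᵀK)⁻¹·Kᵀ·(x' − x̄) = [-9]
z = y + H·x̄ = [-9] + [12] = [3]

z = [3]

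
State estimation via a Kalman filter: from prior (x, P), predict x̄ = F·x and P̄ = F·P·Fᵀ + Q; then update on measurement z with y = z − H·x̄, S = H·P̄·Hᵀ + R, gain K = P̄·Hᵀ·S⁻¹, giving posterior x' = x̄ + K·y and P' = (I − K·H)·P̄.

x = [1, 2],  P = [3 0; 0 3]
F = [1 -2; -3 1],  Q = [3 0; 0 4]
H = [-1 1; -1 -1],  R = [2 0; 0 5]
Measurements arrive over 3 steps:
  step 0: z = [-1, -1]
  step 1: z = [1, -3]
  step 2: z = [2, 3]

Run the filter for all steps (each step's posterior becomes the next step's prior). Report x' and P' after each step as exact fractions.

step 0: x̄ = F·x = [-3, -1]
step 0: P̄ = F·P·Fᵀ + Q = [18 -15; -15 34]
step 0: y = z − H·x̄ = [-3, -5]
step 0: S = H·P̄·Hᵀ + R = [84 -16; -16 27]
step 0: K = P̄·Hᵀ·S⁻¹ = [-939/2012 -195/503; 1019/2012 -203/503]
step 0: x' = x̄ + K·y = [681/2012, -1009/2012]
step 0: P' = (I − K·H)·P̄ = [2889/2012 1011/2012; 1011/2012 3049/2012]
step 1: x̄ = F·x = [2699/2012, -763/503]
step 1: P̄ = F·P·Fᵀ + Q = [17077/2012 -1922/503; -1922/503 7758/503]
step 1: y = z − H·x̄ = [7763/2012, -6389/2012]
step 1: S = H·P̄·Hᵀ + R = [67509/2012 -13955/2012; -13955/2012 42793/2012]
step 1: K = P̄·Hᵀ·S⁻¹ = [-591845/1339051 -486798/1339051; 661620/1339051 -514708/1339051]
step 1: x' = x̄ + K·y = [1058528/1339051, 2155985/1339051]
step 1: P' = (I − K·H)·P̄ = [1808840/1339051 625150/1339051; 625150/1339051 1948390/1339051]
step 2: x̄ = F·x = [-3253442/1339051, -145657/191293]
step 2: P̄ = F·P·Fᵀ + Q = [11118953/1339051 -706750/191293; -706750/191293 2833322/191293]
step 2: y = z − H·x̄ = [444259/1339051, -255888/1339051]
step 2: S = H·P̄·Hᵀ + R = [43524809/1339051 -8714301/1339051; -8714301/1339051 27752962/1339051]
step 2: K = P̄·Hᵀ·S⁻¹ = [-373149939/845377307 -305162330/845377307; 416721444/845377307 -322590932/845377307]
step 2: x' = x̄ + K·y = [-2119466605/845377307, -443796731/845377307]
step 2: P' = (I − K·H)·P̄ = [1136055764/845377307 389755886/845377307; 389755886/845377307 1223198774/845377307]

step 0: x' = [681/2012, -1009/2012], P' = [2889/2012 1011/2012; 1011/2012 3049/2012]
step 1: x' = [1058528/1339051, 2155985/1339051], P' = [1808840/1339051 625150/1339051; 625150/1339051 1948390/1339051]
step 2: x' = [-2119466605/845377307, -443796731/845377307], P' = [1136055764/845377307 389755886/845377307; 389755886/845377307 1223198774/845377307]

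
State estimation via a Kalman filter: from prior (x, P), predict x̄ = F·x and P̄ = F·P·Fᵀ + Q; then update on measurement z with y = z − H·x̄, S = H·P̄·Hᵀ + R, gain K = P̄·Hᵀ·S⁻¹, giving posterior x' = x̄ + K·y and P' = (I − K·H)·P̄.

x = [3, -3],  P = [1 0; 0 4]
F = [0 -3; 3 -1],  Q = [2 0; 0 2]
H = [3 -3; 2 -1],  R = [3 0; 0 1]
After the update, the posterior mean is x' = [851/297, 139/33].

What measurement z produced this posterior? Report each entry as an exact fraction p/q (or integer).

x̄ = F·x = [9, 12]
P̄ = F·P·Fᵀ + Q = [38 12; 12 15]
S = H·P̄·Hᵀ + R = [264 165; 165 120]
K = P̄·Hᵀ·S⁻¹ = [-80/297 122/135; -19/33 13/15]
x' − x̄ = [-1822/297, -257/33] = K·y
y = (KᵀK)⁻¹·Kᵀ·(x' − x̄) = [6, -5]
z = y + H·x̄ = [6, -5] + [-9, 6] = [-3, 1]

z = [-3, 1]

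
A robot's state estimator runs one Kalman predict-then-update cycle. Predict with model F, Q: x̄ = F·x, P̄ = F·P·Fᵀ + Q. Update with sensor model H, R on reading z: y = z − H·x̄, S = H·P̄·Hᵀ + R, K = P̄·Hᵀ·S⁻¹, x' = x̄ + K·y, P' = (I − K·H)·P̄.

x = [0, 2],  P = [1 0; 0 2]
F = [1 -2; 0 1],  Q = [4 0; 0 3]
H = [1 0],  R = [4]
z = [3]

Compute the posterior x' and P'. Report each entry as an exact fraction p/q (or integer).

x' = [23/17, 6/17]
P' = [52/17 -16/17; -16/17 69/17]

x̄ = F·x = [-4, 2]
P̄ = F·P·Fᵀ + Q = [13 -4; -4 5]
y = z − H·x̄ = [7]
S = H·P̄·Hᵀ + R = [17]
K = P̄·Hᵀ·S⁻¹ = [13/17; -4/17]
x' = x̄ + K·y = [23/17, 6/17]
P' = (I − K·H)·P̄ = [52/17 -16/17; -16/17 69/17]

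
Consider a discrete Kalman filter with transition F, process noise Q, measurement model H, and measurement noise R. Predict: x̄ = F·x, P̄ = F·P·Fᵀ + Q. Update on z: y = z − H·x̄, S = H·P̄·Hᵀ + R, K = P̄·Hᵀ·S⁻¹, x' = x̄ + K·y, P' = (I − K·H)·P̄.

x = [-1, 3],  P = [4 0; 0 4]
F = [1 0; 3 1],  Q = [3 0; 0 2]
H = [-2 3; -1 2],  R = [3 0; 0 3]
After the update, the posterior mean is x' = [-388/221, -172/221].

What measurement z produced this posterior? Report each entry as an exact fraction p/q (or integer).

x̄ = F·x = [-1, 0]
P̄ = F·P·Fᵀ + Q = [7 12; 12 42]
S = H·P̄·Hᵀ + R = [265 182; 182 130]
K = P̄·Hᵀ·S⁻¹ = [-3/17 167/442; 2/17 86/221]
x' − x̄ = [-167/221, -172/221] = K·y
y = (KᵀK)⁻¹·Kᵀ·(x' − x̄) = [0, -2]
z = y + H·x̄ = [0, -2] + [2, 1] = [2, -1]

z = [2, -1]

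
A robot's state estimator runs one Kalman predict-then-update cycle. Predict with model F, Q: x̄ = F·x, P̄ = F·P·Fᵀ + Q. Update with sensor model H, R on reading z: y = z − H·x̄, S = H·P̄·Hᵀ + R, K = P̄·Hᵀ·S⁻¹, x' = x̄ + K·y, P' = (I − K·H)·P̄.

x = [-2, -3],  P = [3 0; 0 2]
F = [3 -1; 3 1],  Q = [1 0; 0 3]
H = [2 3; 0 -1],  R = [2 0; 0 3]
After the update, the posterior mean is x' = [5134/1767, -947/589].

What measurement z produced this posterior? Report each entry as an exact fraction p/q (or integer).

z = [1, 1]

x̄ = F·x = [-3, -9]
P̄ = F·P·Fᵀ + Q = [30 25; 25 32]
S = H·P̄·Hᵀ + R = [710 -146; -146 35]
K = P̄·Hᵀ·S⁻¹ = [1075/3534 980/1767; 73/589 -234/589]
x' − x̄ = [10435/1767, 4354/589] = K·y
y = (KᵀK)⁻¹·Kᵀ·(x' − x̄) = [34, -8]
z = y + H·x̄ = [34, -8] + [-33, 9] = [1, 1]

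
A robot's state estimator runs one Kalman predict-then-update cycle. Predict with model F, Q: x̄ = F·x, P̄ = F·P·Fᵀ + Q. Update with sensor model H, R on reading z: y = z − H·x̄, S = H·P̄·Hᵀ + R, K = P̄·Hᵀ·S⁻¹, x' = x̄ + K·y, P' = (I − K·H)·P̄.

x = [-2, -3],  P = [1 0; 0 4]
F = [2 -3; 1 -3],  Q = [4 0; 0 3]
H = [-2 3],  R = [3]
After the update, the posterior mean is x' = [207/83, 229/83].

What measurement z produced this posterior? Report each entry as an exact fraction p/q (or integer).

z = [3]

x̄ = F·x = [5, 7]
P̄ = F·P·Fᵀ + Q = [44 38; 38 40]
S = H·P̄·Hᵀ + R = [83]
K = P̄·Hᵀ·S⁻¹ = [26/83; 44/83]
x' − x̄ = [-208/83, -352/83] = K·y
y = (KᵀK)⁻¹·Kᵀ·(x' − x̄) = [-8]
z = y + H·x̄ = [-8] + [11] = [3]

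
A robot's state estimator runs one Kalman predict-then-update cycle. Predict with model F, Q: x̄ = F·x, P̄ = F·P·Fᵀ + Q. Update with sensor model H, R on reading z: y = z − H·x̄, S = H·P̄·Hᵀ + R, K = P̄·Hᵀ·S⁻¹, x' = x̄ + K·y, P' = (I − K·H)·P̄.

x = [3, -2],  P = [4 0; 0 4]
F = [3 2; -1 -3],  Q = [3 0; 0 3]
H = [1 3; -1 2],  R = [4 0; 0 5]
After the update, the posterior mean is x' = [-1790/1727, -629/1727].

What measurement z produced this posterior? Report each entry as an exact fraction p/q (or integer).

x̄ = F·x = [5, 3]
P̄ = F·P·Fᵀ + Q = [55 -36; -36 43]
S = H·P̄·Hᵀ + R = [230 239; 239 376]
K = P̄·Hᵀ·S⁻¹ = [10425/29359 -16543/29359; 5810/29359 5833/29359]
x' − x̄ = [-10425/1727, -5810/1727] = K·y
y = (KᵀK)⁻¹·Kᵀ·(x' − x̄) = [-17, 0]
z = y + H·x̄ = [-17, 0] + [14, 1] = [-3, 1]

z = [-3, 1]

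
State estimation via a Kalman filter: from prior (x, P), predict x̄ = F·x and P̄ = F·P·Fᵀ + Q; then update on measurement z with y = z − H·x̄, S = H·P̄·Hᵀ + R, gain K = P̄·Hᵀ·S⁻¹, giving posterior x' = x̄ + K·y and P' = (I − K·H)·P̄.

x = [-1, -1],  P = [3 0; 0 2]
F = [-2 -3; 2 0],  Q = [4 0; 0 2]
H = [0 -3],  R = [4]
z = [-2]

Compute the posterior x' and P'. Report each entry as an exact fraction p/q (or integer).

x' = [181/65, 38/65]
P' = [1562/65 -24/65; -24/65 28/65]

x̄ = F·x = [5, -2]
P̄ = F·P·Fᵀ + Q = [34 -12; -12 14]
y = z − H·x̄ = [-8]
S = H·P̄·Hᵀ + R = [130]
K = P̄·Hᵀ·S⁻¹ = [18/65; -21/65]
x' = x̄ + K·y = [181/65, 38/65]
P' = (I − K·H)·P̄ = [1562/65 -24/65; -24/65 28/65]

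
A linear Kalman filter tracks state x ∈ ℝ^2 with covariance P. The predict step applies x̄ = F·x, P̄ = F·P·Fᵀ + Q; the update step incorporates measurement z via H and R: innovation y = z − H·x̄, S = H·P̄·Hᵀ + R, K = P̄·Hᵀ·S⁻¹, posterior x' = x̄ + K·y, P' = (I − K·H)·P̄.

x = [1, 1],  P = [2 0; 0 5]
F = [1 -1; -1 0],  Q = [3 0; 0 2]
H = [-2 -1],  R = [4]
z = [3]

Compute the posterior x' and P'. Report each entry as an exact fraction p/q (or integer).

x̄ = F·x = [0, -1]
P̄ = F·P·Fᵀ + Q = [10 -2; -2 4]
y = z − H·x̄ = [2]
S = H·P̄·Hᵀ + R = [40]
K = P̄·Hᵀ·S⁻¹ = [-9/20; 0]
x' = x̄ + K·y = [-9/10, -1]
P' = (I − K·H)·P̄ = [19/10 -2; -2 4]

x' = [-9/10, -1]
P' = [19/10 -2; -2 4]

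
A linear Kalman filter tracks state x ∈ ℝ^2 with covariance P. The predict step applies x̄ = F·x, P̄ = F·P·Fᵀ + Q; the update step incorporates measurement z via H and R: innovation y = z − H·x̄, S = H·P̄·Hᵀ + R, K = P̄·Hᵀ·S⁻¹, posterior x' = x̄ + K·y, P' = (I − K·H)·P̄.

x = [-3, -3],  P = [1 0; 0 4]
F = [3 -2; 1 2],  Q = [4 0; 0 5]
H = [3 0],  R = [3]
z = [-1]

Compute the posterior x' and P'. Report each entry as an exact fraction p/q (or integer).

x̄ = F·x = [-3, -9]
P̄ = F·P·Fᵀ + Q = [29 -13; -13 22]
y = z − H·x̄ = [8]
S = H·P̄·Hᵀ + R = [264]
K = P̄·Hᵀ·S⁻¹ = [29/88; -13/88]
x' = x̄ + K·y = [-4/11, -112/11]
P' = (I − K·H)·P̄ = [29/88 -13/88; -13/88 1429/88]

x' = [-4/11, -112/11]
P' = [29/88 -13/88; -13/88 1429/88]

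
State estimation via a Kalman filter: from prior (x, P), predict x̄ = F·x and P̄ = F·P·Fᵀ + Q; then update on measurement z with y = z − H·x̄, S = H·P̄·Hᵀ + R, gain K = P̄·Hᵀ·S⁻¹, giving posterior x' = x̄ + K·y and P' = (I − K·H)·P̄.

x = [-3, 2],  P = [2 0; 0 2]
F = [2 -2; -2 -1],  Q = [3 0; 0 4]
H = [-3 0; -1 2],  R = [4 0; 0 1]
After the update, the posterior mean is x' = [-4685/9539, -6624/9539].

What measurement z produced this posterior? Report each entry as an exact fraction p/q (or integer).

z = [1, -1]

x̄ = F·x = [-10, 4]
P̄ = F·P·Fᵀ + Q = [19 -4; -4 14]
S = H·P̄·Hᵀ + R = [175 81; 81 92]
K = P̄·Hᵀ·S⁻¹ = [-3057/9539 -108/9539; -1488/9539 4628/9539]
x' − x̄ = [90705/9539, -44780/9539] = K·y
y = (KᵀK)⁻¹·Kᵀ·(x' − x̄) = [-29, -19]
z = y + H·x̄ = [-29, -19] + [30, 18] = [1, -1]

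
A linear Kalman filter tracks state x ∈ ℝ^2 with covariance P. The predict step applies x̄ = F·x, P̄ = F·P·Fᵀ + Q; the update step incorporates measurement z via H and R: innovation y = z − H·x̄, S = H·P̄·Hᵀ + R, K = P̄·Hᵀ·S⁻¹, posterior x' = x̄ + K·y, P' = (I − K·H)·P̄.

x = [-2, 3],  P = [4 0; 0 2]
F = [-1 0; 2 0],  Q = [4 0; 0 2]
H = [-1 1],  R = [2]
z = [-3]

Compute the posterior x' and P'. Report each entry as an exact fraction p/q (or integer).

x̄ = F·x = [2, -4]
P̄ = F·P·Fᵀ + Q = [8 -8; -8 18]
y = z − H·x̄ = [3]
S = H·P̄·Hᵀ + R = [44]
K = P̄·Hᵀ·S⁻¹ = [-4/11; 13/22]
x' = x̄ + K·y = [10/11, -49/22]
P' = (I − K·H)·P̄ = [24/11 16/11; 16/11 29/11]

x' = [10/11, -49/22]
P' = [24/11 16/11; 16/11 29/11]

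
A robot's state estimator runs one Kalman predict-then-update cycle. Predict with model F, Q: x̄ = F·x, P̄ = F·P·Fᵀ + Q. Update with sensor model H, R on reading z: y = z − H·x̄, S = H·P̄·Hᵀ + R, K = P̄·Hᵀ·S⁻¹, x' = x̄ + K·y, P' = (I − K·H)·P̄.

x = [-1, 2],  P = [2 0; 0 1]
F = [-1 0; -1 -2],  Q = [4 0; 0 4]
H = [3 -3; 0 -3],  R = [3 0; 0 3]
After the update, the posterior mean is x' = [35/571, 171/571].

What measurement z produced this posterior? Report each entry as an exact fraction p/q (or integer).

x̄ = F·x = [1, -3]
P̄ = F·P·Fᵀ + Q = [6 2; 2 10]
S = H·P̄·Hᵀ + R = [111 72; 72 93]
K = P̄·Hᵀ·S⁻¹ = [172/571 -170/571; -8/571 -178/571]
x' − x̄ = [-536/571, 1884/571] = K·y
y = (KᵀK)⁻¹·Kᵀ·(x' − x̄) = [-13, -10]
z = y + H·x̄ = [-13, -10] + [12, 9] = [-1, -1]

z = [-1, -1]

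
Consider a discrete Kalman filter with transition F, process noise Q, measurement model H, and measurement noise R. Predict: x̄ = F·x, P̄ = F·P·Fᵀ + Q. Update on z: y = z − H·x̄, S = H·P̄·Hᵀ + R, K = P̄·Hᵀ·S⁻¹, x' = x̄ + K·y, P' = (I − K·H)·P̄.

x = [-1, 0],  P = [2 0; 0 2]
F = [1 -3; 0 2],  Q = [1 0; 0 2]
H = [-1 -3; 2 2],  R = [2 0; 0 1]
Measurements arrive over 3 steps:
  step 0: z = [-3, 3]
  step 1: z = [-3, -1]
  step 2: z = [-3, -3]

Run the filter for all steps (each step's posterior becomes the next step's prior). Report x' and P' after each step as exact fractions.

step 0: x' = [815/1153, 824/1153], P' = [1164/1153 -750/1153; -750/1153 614/1153]
step 1: x' = [-1140187/523019, 892552/523019], P' = [495076/523019 -314738/523019; -314738/523019 258554/523019]
step 2: x' = [-904538537/223095841, 541620344/223095841], P' = [209751116/223095841 -133310134/223095841; -133310134/223095841 109663854/223095841]

step 0: x̄ = F·x = [-1, 0]
step 0: P̄ = F·P·Fᵀ + Q = [21 -12; -12 10]
step 0: y = z − H·x̄ = [-4, 5]
step 0: S = H·P̄·Hᵀ + R = [41 -6; -6 29]
step 0: K = P̄·Hᵀ·S⁻¹ = [543/1153 828/1153; -546/1153 -272/1153]
step 0: x' = x̄ + K·y = [815/1153, 824/1153]
step 0: P' = (I − K·H)·P̄ = [1164/1153 -750/1153; -750/1153 614/1153]
step 1: x̄ = F·x = [-1657/1153, 1648/1153]
step 1: P̄ = F·P·Fᵀ + Q = [12343/1153 -5184/1153; -5184/1153 4762/1153]
step 1: y = z − H·x̄ = [-172/1153, -1135/1153]
step 1: S = H·P̄·Hᵀ + R = [26403/1153 -11786/1153; -11786/1153 28101/1153]
step 1: K = P̄·Hᵀ·S⁻¹ = [224569/523019 360676/523019; -230462/523019 -112368/523019]
step 1: x' = x̄ + K·y = [-1140187/523019, 892552/523019]
step 1: P' = (I − K·H)·P̄ = [495076/523019 -314738/523019; -314738/523019 258554/523019]
step 2: x̄ = F·x = [-3817843/523019, 1785104/523019]
step 2: P̄ = F·P·Fᵀ + Q = [5233509/523019 -2180800/523019; -2180800/523019 2080254/523019]
step 2: y = z − H·x̄ = [-31588/523019, 2496421/523019]
step 2: S = H·P̄·Hᵀ + R = [11917033/523019 -5502142/523019; -5502142/523019 12331671/523019]
step 2: K = P̄·Hᵀ·S⁻¹ = [95089643/223095841 152881964/223095841; -97840714/223095841 -47292560/223095841]
step 2: x' = x̄ + K·y = [-904538537/223095841, 541620344/223095841]
step 2: P' = (I − K·H)·P̄ = [209751116/223095841 -133310134/223095841; -133310134/223095841 109663854/223095841]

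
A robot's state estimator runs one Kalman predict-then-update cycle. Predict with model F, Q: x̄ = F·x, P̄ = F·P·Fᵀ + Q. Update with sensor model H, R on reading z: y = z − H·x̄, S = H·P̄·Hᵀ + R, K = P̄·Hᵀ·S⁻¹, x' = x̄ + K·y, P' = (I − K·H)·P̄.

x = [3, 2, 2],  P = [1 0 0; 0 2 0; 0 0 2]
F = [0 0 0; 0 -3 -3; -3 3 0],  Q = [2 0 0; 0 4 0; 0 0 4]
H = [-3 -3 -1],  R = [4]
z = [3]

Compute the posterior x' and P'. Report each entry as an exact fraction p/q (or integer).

x̄ = F·x = [0, -12, -3]
P̄ = F·P·Fᵀ + Q = [2 0 0; 0 40 -18; 0 -18 31]
y = z − H·x̄ = [-36]
S = H·P̄·Hᵀ + R = [305]
K = P̄·Hᵀ·S⁻¹ = [-6/305; -102/305; 23/305]
x' = x̄ + K·y = [216/305, 12/305, -1743/305]
P' = (I − K·H)·P̄ = [574/305 -612/305 138/305; -612/305 1796/305 -3144/305; 138/305 -3144/305 8926/305]

x' = [216/305, 12/305, -1743/305]
P' = [574/305 -612/305 138/305; -612/305 1796/305 -3144/305; 138/305 -3144/305 8926/305]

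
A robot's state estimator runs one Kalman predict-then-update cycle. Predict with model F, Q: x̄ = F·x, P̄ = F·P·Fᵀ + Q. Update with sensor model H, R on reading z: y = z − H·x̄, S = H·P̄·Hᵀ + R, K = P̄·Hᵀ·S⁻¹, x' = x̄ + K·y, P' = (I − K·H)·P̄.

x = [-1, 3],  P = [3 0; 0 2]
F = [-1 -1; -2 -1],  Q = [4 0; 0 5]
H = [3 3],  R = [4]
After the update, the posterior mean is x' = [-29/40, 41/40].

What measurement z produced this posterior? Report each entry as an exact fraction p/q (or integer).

z = [1]

x̄ = F·x = [-2, -1]
P̄ = F·P·Fᵀ + Q = [9 8; 8 19]
S = H·P̄·Hᵀ + R = [400]
K = P̄·Hᵀ·S⁻¹ = [51/400; 81/400]
x' − x̄ = [51/40, 81/40] = K·y
y = (KᵀK)⁻¹·Kᵀ·(x' − x̄) = [10]
z = y + H·x̄ = [10] + [-9] = [1]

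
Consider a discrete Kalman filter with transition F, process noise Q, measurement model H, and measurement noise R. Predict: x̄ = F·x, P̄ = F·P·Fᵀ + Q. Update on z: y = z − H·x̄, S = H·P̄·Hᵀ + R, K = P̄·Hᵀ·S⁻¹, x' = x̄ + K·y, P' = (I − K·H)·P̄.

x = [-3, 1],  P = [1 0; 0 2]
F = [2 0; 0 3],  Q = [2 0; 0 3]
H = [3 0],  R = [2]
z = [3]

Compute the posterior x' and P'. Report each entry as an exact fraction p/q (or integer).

x' = [3/4, 3]
P' = [3/14 0; 0 21]

x̄ = F·x = [-6, 3]
P̄ = F·P·Fᵀ + Q = [6 0; 0 21]
y = z − H·x̄ = [21]
S = H·P̄·Hᵀ + R = [56]
K = P̄·Hᵀ·S⁻¹ = [9/28; 0]
x' = x̄ + K·y = [3/4, 3]
P' = (I − K·H)·P̄ = [3/14 0; 0 21]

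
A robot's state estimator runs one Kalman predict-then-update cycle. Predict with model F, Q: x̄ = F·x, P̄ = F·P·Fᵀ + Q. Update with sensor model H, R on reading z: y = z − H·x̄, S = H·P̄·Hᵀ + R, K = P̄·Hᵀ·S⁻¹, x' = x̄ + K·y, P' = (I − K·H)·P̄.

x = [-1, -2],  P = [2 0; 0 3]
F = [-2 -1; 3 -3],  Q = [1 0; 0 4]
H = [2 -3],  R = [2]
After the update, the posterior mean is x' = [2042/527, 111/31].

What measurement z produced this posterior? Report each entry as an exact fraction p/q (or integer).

x̄ = F·x = [4, 3]
P̄ = F·P·Fᵀ + Q = [12 -3; -3 49]
S = H·P̄·Hᵀ + R = [527]
K = P̄·Hᵀ·S⁻¹ = [33/527; -9/31]
x' − x̄ = [-66/527, 18/31] = K·y
y = (KᵀK)⁻¹·Kᵀ·(x' − x̄) = [-2]
z = y + H·x̄ = [-2] + [-1] = [-3]

z = [-3]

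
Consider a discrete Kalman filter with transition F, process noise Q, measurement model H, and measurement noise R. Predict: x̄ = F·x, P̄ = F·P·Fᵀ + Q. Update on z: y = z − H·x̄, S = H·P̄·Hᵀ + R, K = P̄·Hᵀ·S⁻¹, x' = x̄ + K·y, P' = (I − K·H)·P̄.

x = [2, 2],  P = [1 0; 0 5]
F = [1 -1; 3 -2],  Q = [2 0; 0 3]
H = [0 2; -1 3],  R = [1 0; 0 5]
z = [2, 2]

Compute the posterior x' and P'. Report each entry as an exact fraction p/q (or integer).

x̄ = F·x = [0, 2]
P̄ = F·P·Fᵀ + Q = [8 13; 13 32]
y = z − H·x̄ = [-2, -4]
S = H·P̄·Hᵀ + R = [129 166; 166 223]
K = P̄·Hᵀ·S⁻¹ = [652/1211 -317/1211; 494/1211 83/1211]
x' = x̄ + K·y = [-36/1211, 1102/1211]
P' = (I − K·H)·P̄ = [2563/1211 326/1211; 326/1211 247/1211]

x' = [-36/1211, 1102/1211]
P' = [2563/1211 326/1211; 326/1211 247/1211]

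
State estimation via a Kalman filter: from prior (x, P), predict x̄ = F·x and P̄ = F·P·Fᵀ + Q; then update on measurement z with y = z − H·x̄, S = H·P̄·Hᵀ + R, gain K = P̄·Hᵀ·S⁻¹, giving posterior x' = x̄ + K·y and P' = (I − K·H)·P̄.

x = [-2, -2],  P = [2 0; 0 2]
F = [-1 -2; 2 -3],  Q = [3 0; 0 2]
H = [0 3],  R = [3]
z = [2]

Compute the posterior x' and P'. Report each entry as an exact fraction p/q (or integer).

x̄ = F·x = [6, 2]
P̄ = F·P·Fᵀ + Q = [13 8; 8 28]
y = z − H·x̄ = [-4]
S = H·P̄·Hᵀ + R = [255]
K = P̄·Hᵀ·S⁻¹ = [8/85; 28/85]
x' = x̄ + K·y = [478/85, 58/85]
P' = (I − K·H)·P̄ = [913/85 8/85; 8/85 28/85]

x' = [478/85, 58/85]
P' = [913/85 8/85; 8/85 28/85]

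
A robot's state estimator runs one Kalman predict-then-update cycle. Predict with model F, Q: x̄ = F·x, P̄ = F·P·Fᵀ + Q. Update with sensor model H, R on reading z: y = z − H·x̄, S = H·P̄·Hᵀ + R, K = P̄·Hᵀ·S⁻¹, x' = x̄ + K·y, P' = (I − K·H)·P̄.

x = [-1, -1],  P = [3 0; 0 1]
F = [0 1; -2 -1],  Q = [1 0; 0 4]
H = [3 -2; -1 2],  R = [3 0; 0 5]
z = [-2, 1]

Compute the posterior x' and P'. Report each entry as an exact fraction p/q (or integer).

x̄ = F·x = [-1, 3]
P̄ = F·P·Fᵀ + Q = [2 -1; -1 17]
y = z − H·x̄ = [7, -6]
S = H·P̄·Hᵀ + R = [101 -82; -82 79]
K = P̄·Hᵀ·S⁻¹ = [304/1255 252/1255; -53/1255 501/1255]
x' = x̄ + K·y = [-639/1255, 388/1255]
P' = (I − K·H)·P̄ = [1086/1255 1173/1255; 1173/1255 1839/1255]

x' = [-639/1255, 388/1255]
P' = [1086/1255 1173/1255; 1173/1255 1839/1255]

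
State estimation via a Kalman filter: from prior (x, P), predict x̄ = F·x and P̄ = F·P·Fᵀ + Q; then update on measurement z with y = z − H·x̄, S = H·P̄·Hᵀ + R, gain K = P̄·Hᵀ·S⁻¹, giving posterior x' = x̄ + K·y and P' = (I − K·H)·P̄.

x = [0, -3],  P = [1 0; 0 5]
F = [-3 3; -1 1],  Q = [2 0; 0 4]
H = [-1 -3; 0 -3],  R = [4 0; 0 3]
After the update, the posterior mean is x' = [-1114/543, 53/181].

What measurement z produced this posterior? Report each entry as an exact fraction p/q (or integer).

x̄ = F·x = [-9, -3]
P̄ = F·P·Fᵀ + Q = [56 18; 18 10]
S = H·P̄·Hᵀ + R = [258 144; 144 93]
K = P̄·Hᵀ·S⁻¹ = [-409/543 106/181; -8/181 -46/181]
x' − x̄ = [3773/543, 596/181] = K·y
y = (KᵀK)⁻¹·Kᵀ·(x' − x̄) = [-17, -10]
z = y + H·x̄ = [-17, -10] + [18, 9] = [1, -1]

z = [1, -1]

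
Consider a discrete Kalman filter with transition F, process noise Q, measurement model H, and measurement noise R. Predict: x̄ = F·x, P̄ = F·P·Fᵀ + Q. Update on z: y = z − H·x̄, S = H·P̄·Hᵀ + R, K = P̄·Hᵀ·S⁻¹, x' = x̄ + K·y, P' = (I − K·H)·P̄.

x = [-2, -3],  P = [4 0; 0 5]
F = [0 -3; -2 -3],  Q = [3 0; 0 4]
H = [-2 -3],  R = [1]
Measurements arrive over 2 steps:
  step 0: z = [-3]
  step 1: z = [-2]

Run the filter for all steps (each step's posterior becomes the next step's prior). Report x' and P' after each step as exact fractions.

step 0: x̄ = F·x = [9, 13]
step 0: P̄ = F·P·Fᵀ + Q = [48 45; 45 65]
step 0: y = z − H·x̄ = [54]
step 0: S = H·P̄·Hᵀ + R = [1318]
step 0: K = P̄·Hᵀ·S⁻¹ = [-231/1318; -285/1318]
step 0: x' = x̄ + K·y = [-306/659, 872/659]
step 0: P' = (I − K·H)·P̄ = [9903/1318 -6525/1318; -6525/1318 4445/1318]
step 1: x̄ = F·x = [-2616/659, -2004/659]
step 1: P̄ = F·P·Fᵀ + Q = [43959/1318 855/1318; 855/1318 6589/1318]
step 1: y = z − H·x̄ = [-12562/659]
step 1: S = H·P̄·Hᵀ + R = [246715/1318]
step 1: K = P̄·Hᵀ·S⁻¹ = [-90483/246715; -21477/246715]
step 1: x' = x̄ + K·y = [745434/246715, -340854/246715]
step 1: P' = (I − K·H)·P̄ = [2016822/246715 -1314387/246715; -1314387/246715 883417/246715]

step 0: x' = [-306/659, 872/659], P' = [9903/1318 -6525/1318; -6525/1318 4445/1318]
step 1: x' = [745434/246715, -340854/246715], P' = [2016822/246715 -1314387/246715; -1314387/246715 883417/246715]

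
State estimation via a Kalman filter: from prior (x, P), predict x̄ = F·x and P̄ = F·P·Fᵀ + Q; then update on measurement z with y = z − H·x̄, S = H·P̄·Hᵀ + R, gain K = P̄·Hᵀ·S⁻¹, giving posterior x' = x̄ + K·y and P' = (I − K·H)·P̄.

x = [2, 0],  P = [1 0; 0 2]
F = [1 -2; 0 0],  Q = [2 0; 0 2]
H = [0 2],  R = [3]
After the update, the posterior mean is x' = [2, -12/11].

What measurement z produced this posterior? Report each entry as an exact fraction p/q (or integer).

z = [-3]

x̄ = F·x = [2, 0]
P̄ = F·P·Fᵀ + Q = [11 0; 0 2]
S = H·P̄·Hᵀ + R = [11]
K = P̄·Hᵀ·S⁻¹ = [0; 4/11]
x' − x̄ = [0, -12/11] = K·y
y = (KᵀK)⁻¹·Kᵀ·(x' − x̄) = [-3]
z = y + H·x̄ = [-3] + [0] = [-3]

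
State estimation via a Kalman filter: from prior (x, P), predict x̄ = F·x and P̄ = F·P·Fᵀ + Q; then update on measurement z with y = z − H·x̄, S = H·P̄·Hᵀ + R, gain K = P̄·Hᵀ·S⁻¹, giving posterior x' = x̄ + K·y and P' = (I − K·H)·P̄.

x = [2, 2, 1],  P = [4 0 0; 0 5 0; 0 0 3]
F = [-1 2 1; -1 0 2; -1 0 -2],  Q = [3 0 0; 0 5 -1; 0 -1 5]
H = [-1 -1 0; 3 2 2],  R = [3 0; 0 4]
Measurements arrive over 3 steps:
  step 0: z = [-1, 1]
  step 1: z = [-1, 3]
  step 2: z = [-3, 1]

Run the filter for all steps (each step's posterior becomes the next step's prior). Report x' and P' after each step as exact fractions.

step 0: x̄ = F·x = [3, 0, -4]
step 0: P̄ = F·P·Fᵀ + Q = [30 10 -2; 10 21 -9; -2 -9 21]
step 0: y = z − H·x̄ = [2, 0]
step 0: S = H·P̄·Hᵀ + R = [74 -160; -160 466]
step 0: K = P̄·Hᵀ·S⁻¹ = [-420/2221 361/2221; -2903/4442 -241/2221; 4003/4442 773/2221]
step 0: x' = x̄ + K·y = [5823/2221, -2903/2221, -4881/2221]
step 0: P' = (I − K·H)·P̄ = [11564/2221 -10304/2221 -6320/2221; -10304/2221 29317/4442 631/4442; -6320/2221 631/4442 21421/4442]
step 1: x̄ = F·x = [-16510/2221, -15585/2221, 3939/2221]
step 1: P̄ = F·P·Fᵀ + Q = [285379/4442 73815/2221 3169/2221; 73815/2221 90791/2221 -33499/2221; 3169/2221 -33499/2221 40231/2221]
step 1: y = z − H·x̄ = [-34316/2221, 79485/2221]
step 1: S = H·P̄·Hᵀ + R = [775547/4442 -1836131/4442; -1836131/4442 4945987/4442]
step 1: K = P̄·Hᵀ·S⁻¹ = [-240115/26140721 6063264/26140721; -88764463/104562884 -18744663/104562884; 86532891/104562884 33095427/104562884]
step 1: x' = x̄ + K·y = [26382270/26140721, -33089047/104562884, 32868315/104562884]
step 1: P' = (I − K·H)·P̄ = [67077656/26140721 -66357311/26140721 -22132645/26140721; -66357311/26140721 531722633/104562884 -171068093/104562884; -22132645/26140721 -171068093/104562884 370054817/104562884]
step 2: x̄ = F·x = [-138838859/104562884, -19896225/52281442, -85632855/52281442]
step 2: P̄ = F·P·Fᵀ + Q = [3633450389/104562884 560299057/52281442 327400635/52281442; 560299057/52281442 656366658/26140721 -329117882/26140721; 327400635/52281442 -329117882/26140721 479305498/26140721]
step 2: y = z − H·x̄ = [-492319961/104562884, 943195781/104562884]
step 2: S = H·P̄·Hᵀ + R = [8813801901/104562884 -20430934485/104562884; -20430934485/104562884 62063079917/104562884]
step 2: K = P̄·Hᵀ·S⁻¹ = [477237659/309834146847 24100265560/103278048949; -1055056298273/1239336587388 -75970127755/413112195796; 1011331003349/1239336587388 132048764359/413112195796]
step 2: x' = x̄ + K·y = [238534290412/309834146847, 2440109862407/1239336587388, -3218262308123/1239336587388]
step 2: P' = (I − K·H)·P̄ = [795752335240/309834146847 -797184048217/309834146847 -251842861283/309834146847; -797184048217/309834146847 6353905087687/1239336587388 -2026621564915/1239336587388; -251842861283/309834146847 -2026621564915/1239336587388 4329971318767/1239336587388]

step 0: x' = [5823/2221, -2903/2221, -4881/2221], P' = [11564/2221 -10304/2221 -6320/2221; -10304/2221 29317/4442 631/4442; -6320/2221 631/4442 21421/4442]
step 1: x' = [26382270/26140721, -33089047/104562884, 32868315/104562884], P' = [67077656/26140721 -66357311/26140721 -22132645/26140721; -66357311/26140721 531722633/104562884 -171068093/104562884; -22132645/26140721 -171068093/104562884 370054817/104562884]
step 2: x' = [238534290412/309834146847, 2440109862407/1239336587388, -3218262308123/1239336587388], P' = [795752335240/309834146847 -797184048217/309834146847 -251842861283/309834146847; -797184048217/309834146847 6353905087687/1239336587388 -2026621564915/1239336587388; -251842861283/309834146847 -2026621564915/1239336587388 4329971318767/1239336587388]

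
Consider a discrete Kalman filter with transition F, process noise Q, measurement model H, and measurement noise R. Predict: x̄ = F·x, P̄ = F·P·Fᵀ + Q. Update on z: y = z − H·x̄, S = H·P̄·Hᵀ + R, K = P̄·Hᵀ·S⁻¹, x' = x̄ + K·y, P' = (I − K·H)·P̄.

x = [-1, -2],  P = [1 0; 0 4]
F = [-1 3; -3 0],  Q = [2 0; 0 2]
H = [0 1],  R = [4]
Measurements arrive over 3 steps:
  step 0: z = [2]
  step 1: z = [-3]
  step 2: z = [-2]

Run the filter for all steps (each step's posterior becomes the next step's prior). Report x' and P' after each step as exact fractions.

step 0: x' = [-26/5, 34/15], P' = [192/5 4/5; 4/5 44/15]
step 1: x' = [1842/293, -817/293], P' = [8446/293 360/293; 360/293 3476/879]
step 2: x' = [-63911/6481, -43826/19443], P' = [243781/6481 7366/6481; 7366/6481 76600/19443]

step 0: x̄ = F·x = [-5, 3]
step 0: P̄ = F·P·Fᵀ + Q = [39 3; 3 11]
step 0: y = z − H·x̄ = [-1]
step 0: S = H·P̄·Hᵀ + R = [15]
step 0: K = P̄·Hᵀ·S⁻¹ = [1/5; 11/15]
step 0: x' = x̄ + K·y = [-26/5, 34/15]
step 0: P' = (I − K·H)·P̄ = [192/5 4/5; 4/5 44/15]
step 1: x̄ = F·x = [12, 78/5]
step 1: P̄ = F·P·Fᵀ + Q = [62 108; 108 1738/5]
step 1: y = z − H·x̄ = [-93/5]
step 1: S = H·P̄·Hᵀ + R = [1758/5]
step 1: K = P̄·Hᵀ·S⁻¹ = [90/293; 869/879]
step 1: x' = x̄ + K·y = [1842/293, -817/293]
step 1: P' = (I − K·H)·P̄ = [8446/293 360/293; 360/293 3476/879]
step 2: x̄ = F·x = [-4293/293, -5526/293]
step 2: P̄ = F·P·Fᵀ + Q = [17300/293 22098/293; 22098/293 76600/293]
step 2: y = z − H·x̄ = [4940/293]
step 2: S = H·P̄·Hᵀ + R = [77772/293]
step 2: K = P̄·Hᵀ·S⁻¹ = [3683/12962; 19150/19443]
step 2: x' = x̄ + K·y = [-63911/6481, -43826/19443]
step 2: P' = (I − K·H)·P̄ = [243781/6481 7366/6481; 7366/6481 76600/19443]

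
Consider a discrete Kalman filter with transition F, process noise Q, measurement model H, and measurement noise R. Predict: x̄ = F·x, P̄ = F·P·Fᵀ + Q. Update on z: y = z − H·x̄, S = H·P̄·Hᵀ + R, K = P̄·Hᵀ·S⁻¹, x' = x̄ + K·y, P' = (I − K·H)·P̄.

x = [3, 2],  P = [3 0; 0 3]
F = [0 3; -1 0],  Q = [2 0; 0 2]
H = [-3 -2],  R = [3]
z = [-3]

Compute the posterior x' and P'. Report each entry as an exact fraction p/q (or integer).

x̄ = F·x = [6, -3]
P̄ = F·P·Fᵀ + Q = [29 0; 0 5]
y = z − H·x̄ = [9]
S = H·P̄·Hᵀ + R = [284]
K = P̄·Hᵀ·S⁻¹ = [-87/284; -5/142]
x' = x̄ + K·y = [921/284, -471/142]
P' = (I − K·H)·P̄ = [667/284 -435/142; -435/142 330/71]

x' = [921/284, -471/142]
P' = [667/284 -435/142; -435/142 330/71]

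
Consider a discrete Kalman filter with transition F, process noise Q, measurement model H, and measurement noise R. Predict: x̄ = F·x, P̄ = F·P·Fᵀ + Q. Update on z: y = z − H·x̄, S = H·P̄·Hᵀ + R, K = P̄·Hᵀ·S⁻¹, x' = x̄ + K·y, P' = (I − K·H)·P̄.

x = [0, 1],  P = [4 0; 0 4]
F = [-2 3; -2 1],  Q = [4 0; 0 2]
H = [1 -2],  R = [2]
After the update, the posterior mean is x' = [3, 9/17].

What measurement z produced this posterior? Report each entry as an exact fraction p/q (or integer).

z = [2]

x̄ = F·x = [3, 1]
P̄ = F·P·Fᵀ + Q = [56 28; 28 22]
S = H·P̄·Hᵀ + R = [34]
K = P̄·Hᵀ·S⁻¹ = [0; -8/17]
x' − x̄ = [0, -8/17] = K·y
y = (KᵀK)⁻¹·Kᵀ·(x' − x̄) = [1]
z = y + H·x̄ = [1] + [1] = [2]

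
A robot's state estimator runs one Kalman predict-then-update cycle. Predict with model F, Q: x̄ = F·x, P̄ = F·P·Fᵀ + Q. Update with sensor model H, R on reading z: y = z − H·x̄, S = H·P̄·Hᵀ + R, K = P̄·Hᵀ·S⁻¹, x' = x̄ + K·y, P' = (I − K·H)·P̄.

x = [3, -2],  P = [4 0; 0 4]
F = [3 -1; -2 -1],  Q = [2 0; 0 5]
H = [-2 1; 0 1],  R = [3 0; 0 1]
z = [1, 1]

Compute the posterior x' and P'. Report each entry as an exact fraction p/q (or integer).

x' = [753/2951, 3326/2951]
P' = [2726/2951 1240/2951; 1240/2951 2675/2951]

x̄ = F·x = [11, -4]
P̄ = F·P·Fᵀ + Q = [42 -20; -20 25]
y = z − H·x̄ = [27, 5]
S = H·P̄·Hᵀ + R = [276 65; 65 26]
K = P̄·Hᵀ·S⁻¹ = [-108/227 1240/2951; 5/227 2675/2951]
x' = x̄ + K·y = [753/2951, 3326/2951]
P' = (I − K·H)·P̄ = [2726/2951 1240/2951; 1240/2951 2675/2951]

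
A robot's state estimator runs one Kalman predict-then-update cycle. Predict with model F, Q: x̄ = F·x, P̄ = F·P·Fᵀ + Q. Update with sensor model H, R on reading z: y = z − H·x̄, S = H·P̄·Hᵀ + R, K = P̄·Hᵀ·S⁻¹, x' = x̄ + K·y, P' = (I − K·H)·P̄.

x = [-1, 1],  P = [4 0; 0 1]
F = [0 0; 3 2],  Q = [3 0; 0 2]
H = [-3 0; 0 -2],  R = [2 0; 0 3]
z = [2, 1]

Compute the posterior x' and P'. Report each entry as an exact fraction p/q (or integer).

x' = [-18/29, -29/57]
P' = [6/29 0; 0 14/19]

x̄ = F·x = [0, -1]
P̄ = F·P·Fᵀ + Q = [3 0; 0 42]
y = z − H·x̄ = [2, -1]
S = H·P̄·Hᵀ + R = [29 0; 0 171]
K = P̄·Hᵀ·S⁻¹ = [-9/29 0; 0 -28/57]
x' = x̄ + K·y = [-18/29, -29/57]
P' = (I − K·H)·P̄ = [6/29 0; 0 14/19]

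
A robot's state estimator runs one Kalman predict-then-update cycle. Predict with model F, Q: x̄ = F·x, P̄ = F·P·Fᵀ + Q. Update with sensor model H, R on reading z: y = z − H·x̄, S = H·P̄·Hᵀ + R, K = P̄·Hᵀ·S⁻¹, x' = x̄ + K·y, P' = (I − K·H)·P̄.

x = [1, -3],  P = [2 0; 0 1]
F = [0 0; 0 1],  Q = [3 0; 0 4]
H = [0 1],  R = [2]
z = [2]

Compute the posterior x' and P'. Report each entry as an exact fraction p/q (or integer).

x̄ = F·x = [0, -3]
P̄ = F·P·Fᵀ + Q = [3 0; 0 5]
y = z − H·x̄ = [5]
S = H·P̄·Hᵀ + R = [7]
K = P̄·Hᵀ·S⁻¹ = [0; 5/7]
x' = x̄ + K·y = [0, 4/7]
P' = (I − K·H)·P̄ = [3 0; 0 10/7]

x' = [0, 4/7]
P' = [3 0; 0 10/7]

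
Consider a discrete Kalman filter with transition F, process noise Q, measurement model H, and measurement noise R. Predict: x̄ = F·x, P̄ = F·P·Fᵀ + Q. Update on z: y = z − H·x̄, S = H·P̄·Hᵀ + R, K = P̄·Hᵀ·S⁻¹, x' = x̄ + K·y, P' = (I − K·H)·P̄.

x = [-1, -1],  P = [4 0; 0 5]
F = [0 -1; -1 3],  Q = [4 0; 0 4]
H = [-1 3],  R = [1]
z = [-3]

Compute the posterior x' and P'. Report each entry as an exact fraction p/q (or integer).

x̄ = F·x = [1, -2]
P̄ = F·P·Fᵀ + Q = [9 -15; -15 53]
y = z − H·x̄ = [4]
S = H·P̄·Hᵀ + R = [577]
K = P̄·Hᵀ·S⁻¹ = [-54/577; 174/577]
x' = x̄ + K·y = [361/577, -458/577]
P' = (I − K·H)·P̄ = [2277/577 741/577; 741/577 305/577]

x' = [361/577, -458/577]
P' = [2277/577 741/577; 741/577 305/577]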